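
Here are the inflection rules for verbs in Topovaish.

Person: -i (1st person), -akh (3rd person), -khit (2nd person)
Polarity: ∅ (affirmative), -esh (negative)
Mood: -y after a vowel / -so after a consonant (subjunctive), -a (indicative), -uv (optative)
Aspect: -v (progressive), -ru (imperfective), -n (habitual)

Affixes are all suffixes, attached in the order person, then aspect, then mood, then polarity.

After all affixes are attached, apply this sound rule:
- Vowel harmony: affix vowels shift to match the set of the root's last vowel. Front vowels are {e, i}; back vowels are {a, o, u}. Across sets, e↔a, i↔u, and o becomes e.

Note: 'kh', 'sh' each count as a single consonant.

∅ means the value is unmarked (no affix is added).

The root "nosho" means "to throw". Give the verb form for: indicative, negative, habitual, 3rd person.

noshoakhnaash

Attach person 3rd person -akh → noshoakh.
Attach aspect habitual -n → noshoakhn.
Attach mood indicative -a → noshoakhna.
Attach polarity negative -esh → noshoakhnaesh.
Apply vowel harmony: noshoakhnaesh → noshoakhnaash.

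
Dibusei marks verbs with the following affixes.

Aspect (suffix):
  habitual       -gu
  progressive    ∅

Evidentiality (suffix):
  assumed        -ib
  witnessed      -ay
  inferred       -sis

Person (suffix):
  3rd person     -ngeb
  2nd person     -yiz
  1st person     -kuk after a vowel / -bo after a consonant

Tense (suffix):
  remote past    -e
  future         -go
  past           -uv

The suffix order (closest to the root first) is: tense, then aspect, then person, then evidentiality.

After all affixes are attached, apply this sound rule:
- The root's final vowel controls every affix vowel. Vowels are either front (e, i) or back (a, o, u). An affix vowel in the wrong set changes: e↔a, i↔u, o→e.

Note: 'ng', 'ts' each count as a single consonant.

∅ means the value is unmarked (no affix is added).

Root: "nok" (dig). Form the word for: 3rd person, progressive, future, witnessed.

nokgongabay

Attach tense future -go → nokgo.
aspect = progressive: zero marking, form stays nokgo.
Attach person 3rd person -ngeb → nokgongeb.
Attach evidentiality witnessed -ay → nokgongebay.
Apply vowel harmony: nokgongebay → nokgongabay.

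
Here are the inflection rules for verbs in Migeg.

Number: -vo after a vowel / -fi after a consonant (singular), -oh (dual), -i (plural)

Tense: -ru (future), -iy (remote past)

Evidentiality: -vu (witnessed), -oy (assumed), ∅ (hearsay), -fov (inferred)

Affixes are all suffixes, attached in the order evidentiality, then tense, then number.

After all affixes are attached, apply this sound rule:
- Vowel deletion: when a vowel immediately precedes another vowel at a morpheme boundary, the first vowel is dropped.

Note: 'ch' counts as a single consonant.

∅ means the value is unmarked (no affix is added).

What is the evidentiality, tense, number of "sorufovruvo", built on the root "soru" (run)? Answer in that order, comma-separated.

inferred, future, singular

Segment: soru-fov-ru-vo.
evidentiality: -fov → inferred.
tense: -ru → future.
number: -vo/fi → singular.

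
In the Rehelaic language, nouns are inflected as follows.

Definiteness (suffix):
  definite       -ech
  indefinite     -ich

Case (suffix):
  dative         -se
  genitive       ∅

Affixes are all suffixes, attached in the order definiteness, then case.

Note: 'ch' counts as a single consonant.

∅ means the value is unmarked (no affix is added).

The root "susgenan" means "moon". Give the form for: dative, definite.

Attach definiteness definite -ech → susgenanech.
Attach case dative -se → susgenanechse.

susgenanechse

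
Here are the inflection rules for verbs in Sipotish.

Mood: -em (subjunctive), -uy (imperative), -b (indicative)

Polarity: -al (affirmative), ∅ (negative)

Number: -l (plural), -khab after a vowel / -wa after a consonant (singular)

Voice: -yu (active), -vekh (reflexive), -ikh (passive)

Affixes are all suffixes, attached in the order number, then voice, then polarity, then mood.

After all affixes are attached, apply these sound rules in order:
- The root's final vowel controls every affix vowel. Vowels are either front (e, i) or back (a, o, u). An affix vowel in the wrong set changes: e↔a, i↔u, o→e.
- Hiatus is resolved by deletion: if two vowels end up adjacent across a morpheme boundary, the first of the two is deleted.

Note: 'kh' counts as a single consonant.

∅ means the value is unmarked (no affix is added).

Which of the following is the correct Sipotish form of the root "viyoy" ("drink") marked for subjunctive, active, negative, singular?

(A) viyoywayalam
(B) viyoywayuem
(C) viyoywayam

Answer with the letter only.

Attach number singular -wa (after consonant 'y') → viyoywa.
Attach voice active -yu → viyoywayu.
polarity = negative: zero marking, form stays viyoywayu.
Attach mood subjunctive -em → viyoywayuem.
Apply vowel harmony: viyoywayuem → viyoywayuam.
Apply vowel deletion: viyoywayuam → viyoywayam.
So the correct form is viyoywayam, option (C).
(A) viyoywayalam is wrong: it uses affirmative instead of negative for polarity.
(B) viyoywayuem is wrong: it fails to apply the sound rule(s).

C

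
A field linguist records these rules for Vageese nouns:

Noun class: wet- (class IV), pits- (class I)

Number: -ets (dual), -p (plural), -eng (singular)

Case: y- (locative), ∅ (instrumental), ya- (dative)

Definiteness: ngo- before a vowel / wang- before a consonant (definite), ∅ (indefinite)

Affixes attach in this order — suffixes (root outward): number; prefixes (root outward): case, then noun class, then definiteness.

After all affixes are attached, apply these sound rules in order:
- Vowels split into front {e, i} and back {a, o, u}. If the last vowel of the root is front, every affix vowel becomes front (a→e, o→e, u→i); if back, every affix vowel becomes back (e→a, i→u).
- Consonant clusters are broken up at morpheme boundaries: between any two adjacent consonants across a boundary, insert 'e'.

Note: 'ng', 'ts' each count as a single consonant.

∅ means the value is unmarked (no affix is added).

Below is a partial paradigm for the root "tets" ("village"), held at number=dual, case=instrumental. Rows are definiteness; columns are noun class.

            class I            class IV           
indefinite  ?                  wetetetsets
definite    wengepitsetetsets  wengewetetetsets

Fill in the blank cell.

pitsetetsets

Attach number dual -ets → tetsets.
case = instrumental: zero marking, form stays tetsets.
Attach noun class class I pits- → pitstetsets.
definiteness = indefinite: zero marking, form stays pitstetsets.
Vowel harmony: no change.
Apply epenthesis: pitstetsets → pitsetetsets.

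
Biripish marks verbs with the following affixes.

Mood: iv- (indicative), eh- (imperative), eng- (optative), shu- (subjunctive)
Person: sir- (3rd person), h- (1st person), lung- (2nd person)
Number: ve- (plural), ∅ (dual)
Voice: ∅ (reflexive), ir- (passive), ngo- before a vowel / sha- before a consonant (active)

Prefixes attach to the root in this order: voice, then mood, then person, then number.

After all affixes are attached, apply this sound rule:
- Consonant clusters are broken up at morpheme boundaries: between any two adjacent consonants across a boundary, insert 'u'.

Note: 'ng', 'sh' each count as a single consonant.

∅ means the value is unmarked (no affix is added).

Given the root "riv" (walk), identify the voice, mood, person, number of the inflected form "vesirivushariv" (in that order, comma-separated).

active, indicative, 3rd person, plural

Segment: ve-sir-iv-sha-riv.
voice: ngo/sha- → active.
mood: iv- → indicative.
person: sir- → 3rd person.
number: ve- → plural.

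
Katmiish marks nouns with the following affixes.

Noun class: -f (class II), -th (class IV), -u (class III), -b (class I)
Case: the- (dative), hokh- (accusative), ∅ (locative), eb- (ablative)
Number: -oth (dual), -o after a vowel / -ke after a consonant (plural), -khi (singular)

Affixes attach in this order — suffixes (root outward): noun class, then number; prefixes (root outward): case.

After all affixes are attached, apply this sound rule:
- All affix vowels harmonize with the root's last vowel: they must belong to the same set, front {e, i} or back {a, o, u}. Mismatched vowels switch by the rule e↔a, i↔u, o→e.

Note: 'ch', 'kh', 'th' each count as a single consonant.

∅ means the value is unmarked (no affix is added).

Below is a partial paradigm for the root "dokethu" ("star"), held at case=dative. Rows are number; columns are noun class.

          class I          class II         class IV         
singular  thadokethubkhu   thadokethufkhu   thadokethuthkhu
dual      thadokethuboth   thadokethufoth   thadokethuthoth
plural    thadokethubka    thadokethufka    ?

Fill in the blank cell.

Attach case dative the- → thedokethu.
Attach noun class class IV -th → thedokethuth.
Attach number plural -ke (after consonant 'th') → thedokethuthke.
Apply vowel harmony: thedokethuthke → thadokethuthka.

thadokethuthka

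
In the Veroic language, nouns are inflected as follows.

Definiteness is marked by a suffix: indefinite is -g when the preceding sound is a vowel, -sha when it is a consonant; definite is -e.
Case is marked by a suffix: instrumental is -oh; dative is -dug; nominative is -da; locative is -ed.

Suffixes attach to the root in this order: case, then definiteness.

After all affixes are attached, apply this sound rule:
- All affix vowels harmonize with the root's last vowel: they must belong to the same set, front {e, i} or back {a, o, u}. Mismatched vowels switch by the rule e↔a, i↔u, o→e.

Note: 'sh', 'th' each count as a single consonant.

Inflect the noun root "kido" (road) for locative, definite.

kidoada

Attach case locative -ed → kidoed.
Attach definiteness definite -e → kidoede.
Apply vowel harmony: kidoede → kidoada.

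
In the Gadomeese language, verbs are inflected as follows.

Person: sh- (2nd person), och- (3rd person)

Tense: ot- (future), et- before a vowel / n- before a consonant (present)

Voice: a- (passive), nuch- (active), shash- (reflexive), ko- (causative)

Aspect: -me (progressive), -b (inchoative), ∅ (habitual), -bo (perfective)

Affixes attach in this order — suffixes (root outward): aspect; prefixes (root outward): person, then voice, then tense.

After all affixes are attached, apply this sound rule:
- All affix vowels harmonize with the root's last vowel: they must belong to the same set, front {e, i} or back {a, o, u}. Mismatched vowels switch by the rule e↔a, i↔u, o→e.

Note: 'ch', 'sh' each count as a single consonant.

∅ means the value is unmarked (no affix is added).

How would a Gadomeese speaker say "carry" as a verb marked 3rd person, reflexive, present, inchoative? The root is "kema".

nshashochkemab

Attach person 3rd person och- → ochkema.
Attach voice reflexive shash- → shashochkema.
Attach aspect inchoative -b → shashochkemab.
Attach tense present n- (before consonant 'sh') → nshashochkemab.
Vowel harmony: no change.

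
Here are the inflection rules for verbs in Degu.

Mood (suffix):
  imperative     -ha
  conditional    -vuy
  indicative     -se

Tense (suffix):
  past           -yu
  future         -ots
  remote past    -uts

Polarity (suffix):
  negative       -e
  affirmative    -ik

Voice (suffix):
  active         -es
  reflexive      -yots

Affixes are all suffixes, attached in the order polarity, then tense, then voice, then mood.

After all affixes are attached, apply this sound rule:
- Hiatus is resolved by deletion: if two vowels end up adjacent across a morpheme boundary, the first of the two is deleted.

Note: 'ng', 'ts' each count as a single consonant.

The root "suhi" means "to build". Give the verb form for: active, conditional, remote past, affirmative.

Attach polarity affirmative -ik → suhiik.
Attach tense remote past -uts → suhiikuts.
Attach voice active -es → suhiikutses.
Attach mood conditional -vuy → suhiikutsesvuy.
Apply vowel deletion: suhiikutsesvuy → suhikutsesvuy.

suhikutsesvuy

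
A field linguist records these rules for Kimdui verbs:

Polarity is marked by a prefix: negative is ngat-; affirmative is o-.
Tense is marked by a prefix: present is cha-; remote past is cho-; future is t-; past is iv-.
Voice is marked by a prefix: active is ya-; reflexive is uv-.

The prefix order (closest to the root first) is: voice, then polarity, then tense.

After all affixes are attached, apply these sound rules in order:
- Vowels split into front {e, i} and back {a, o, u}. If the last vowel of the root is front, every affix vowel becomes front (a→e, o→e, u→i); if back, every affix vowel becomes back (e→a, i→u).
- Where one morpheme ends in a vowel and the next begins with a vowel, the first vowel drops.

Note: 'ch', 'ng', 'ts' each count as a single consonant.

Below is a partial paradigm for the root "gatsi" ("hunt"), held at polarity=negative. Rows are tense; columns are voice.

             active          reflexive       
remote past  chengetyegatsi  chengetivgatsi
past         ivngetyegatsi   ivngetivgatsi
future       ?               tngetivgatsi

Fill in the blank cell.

Attach voice active ya- → yagatsi.
Attach polarity negative ngat- → ngatyagatsi.
Attach tense future t- → tngatyagatsi.
Apply vowel harmony: tngatyagatsi → tngetyegatsi.
Vowel deletion: no change.

tngetyegatsi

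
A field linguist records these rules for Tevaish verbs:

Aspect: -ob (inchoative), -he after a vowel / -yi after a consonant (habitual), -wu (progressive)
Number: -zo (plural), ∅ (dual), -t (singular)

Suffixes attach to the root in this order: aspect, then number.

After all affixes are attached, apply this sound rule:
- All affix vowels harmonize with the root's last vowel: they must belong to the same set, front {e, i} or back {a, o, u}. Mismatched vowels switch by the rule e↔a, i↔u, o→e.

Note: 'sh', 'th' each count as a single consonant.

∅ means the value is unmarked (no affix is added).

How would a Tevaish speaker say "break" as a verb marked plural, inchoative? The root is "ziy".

ziyebze

Attach aspect inchoative -ob → ziyob.
Attach number plural -zo → ziyobzo.
Apply vowel harmony: ziyobzo → ziyebze.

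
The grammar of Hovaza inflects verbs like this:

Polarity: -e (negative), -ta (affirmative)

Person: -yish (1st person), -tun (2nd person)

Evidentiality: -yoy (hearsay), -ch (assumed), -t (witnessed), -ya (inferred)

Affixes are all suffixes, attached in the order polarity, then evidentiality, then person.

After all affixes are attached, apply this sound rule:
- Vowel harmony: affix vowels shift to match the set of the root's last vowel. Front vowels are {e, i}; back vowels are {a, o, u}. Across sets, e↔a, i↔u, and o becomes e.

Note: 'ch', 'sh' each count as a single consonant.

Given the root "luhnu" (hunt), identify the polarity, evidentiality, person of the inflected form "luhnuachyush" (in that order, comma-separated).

negative, assumed, 1st person

Segment: luhnu-e-ch-yish.
polarity: -e → negative.
evidentiality: -ch → assumed.
person: -yish → 1st person.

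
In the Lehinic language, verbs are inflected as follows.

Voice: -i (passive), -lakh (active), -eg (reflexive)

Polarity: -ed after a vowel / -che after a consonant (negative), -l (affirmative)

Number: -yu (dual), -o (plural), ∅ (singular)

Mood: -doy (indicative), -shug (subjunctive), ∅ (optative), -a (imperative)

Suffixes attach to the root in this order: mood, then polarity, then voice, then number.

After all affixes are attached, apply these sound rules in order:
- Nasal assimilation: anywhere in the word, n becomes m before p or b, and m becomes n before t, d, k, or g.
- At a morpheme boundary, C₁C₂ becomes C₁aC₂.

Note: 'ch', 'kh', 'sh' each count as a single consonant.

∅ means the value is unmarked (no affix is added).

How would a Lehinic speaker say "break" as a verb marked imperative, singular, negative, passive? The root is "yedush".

yedushaedi

Attach mood imperative -a → yedusha.
Attach polarity negative -ed (after vowel 'a') → yedushaed.
Attach voice passive -i → yedushaedi.
number = singular: zero marking, form stays yedushaedi.
Nasal assimilation: no change.
Epenthesis: no change.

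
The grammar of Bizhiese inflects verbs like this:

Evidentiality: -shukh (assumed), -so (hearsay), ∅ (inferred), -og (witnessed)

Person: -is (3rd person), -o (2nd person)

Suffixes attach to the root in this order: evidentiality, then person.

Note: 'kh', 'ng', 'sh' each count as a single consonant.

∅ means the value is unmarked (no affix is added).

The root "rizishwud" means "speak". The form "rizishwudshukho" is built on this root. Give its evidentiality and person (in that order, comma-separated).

Segment: rizishwud-shukh-o.
evidentiality: -shukh → assumed.
person: -o → 2nd person.

assumed, 2nd person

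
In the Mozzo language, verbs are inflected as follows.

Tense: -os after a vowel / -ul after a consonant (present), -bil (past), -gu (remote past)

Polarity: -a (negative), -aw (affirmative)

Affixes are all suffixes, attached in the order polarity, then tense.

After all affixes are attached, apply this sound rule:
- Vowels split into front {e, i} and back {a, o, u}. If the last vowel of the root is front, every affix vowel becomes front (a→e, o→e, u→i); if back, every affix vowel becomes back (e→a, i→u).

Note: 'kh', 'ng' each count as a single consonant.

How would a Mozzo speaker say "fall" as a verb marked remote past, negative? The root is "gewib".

gewibegi

Attach polarity negative -a → gewiba.
Attach tense remote past -gu → gewibagu.
Apply vowel harmony: gewibagu → gewibegi.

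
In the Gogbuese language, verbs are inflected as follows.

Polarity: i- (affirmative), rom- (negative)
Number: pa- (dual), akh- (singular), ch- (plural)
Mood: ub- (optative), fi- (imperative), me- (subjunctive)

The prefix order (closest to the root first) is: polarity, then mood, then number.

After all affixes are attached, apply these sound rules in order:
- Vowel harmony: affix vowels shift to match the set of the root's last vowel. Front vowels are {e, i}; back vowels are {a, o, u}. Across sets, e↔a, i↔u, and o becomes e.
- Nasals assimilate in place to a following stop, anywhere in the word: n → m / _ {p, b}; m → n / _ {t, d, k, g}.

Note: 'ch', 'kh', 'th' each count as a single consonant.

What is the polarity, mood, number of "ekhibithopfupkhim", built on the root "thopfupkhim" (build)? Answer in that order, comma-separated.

affirmative, optative, singular

Segment: akh-ub-i-thopfupkhim.
polarity: i- → affirmative.
mood: ub- → optative.
number: akh- → singular.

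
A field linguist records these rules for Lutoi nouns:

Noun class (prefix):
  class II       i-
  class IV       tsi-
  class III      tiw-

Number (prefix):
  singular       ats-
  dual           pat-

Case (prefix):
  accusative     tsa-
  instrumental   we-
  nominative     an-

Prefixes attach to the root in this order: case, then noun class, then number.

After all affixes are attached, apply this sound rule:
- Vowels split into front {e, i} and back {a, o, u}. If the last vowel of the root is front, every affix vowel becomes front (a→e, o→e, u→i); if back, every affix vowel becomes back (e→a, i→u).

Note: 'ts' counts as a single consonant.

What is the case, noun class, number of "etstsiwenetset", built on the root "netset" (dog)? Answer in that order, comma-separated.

Segment: ats-tsi-we-netset.
case: we- → instrumental.
noun class: tsi- → class IV.
number: ats- → singular.

instrumental, class IV, singular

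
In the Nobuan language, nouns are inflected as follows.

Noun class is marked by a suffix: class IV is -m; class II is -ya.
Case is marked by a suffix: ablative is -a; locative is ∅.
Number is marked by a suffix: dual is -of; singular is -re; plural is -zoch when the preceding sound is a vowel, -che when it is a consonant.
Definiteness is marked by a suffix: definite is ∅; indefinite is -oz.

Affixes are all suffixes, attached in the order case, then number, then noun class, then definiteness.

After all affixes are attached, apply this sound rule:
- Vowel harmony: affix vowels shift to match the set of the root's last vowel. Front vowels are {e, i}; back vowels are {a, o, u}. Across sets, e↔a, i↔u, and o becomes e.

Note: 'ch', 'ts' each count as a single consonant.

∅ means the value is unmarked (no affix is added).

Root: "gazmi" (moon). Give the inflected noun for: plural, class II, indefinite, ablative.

gazmiezechyeez

Attach case ablative -a → gazmia.
Attach number plural -zoch (after vowel 'a') → gazmiazoch.
Attach noun class class II -ya → gazmiazochya.
Attach definiteness indefinite -oz → gazmiazochyaoz.
Apply vowel harmony: gazmiazochyaoz → gazmiezechyeez.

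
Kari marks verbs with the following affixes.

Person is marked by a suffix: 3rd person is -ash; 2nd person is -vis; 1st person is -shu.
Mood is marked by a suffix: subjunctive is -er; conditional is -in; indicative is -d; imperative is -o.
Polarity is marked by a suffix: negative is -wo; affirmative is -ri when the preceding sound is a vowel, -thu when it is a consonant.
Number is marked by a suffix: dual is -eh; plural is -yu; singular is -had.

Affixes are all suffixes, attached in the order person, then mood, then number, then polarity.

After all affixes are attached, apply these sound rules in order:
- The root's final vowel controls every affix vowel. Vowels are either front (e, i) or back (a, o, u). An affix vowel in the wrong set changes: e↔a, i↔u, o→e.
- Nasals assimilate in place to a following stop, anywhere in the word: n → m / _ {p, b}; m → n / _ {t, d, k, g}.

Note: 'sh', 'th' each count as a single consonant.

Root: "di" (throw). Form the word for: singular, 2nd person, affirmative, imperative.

divisehedthi

Attach person 2nd person -vis → divis.
Attach mood imperative -o → diviso.
Attach number singular -had → divisohad.
Attach polarity affirmative -thu (after consonant 'd') → divisohadthu.
Apply vowel harmony: divisohadthu → divisehedthi.
Nasal assimilation: no change.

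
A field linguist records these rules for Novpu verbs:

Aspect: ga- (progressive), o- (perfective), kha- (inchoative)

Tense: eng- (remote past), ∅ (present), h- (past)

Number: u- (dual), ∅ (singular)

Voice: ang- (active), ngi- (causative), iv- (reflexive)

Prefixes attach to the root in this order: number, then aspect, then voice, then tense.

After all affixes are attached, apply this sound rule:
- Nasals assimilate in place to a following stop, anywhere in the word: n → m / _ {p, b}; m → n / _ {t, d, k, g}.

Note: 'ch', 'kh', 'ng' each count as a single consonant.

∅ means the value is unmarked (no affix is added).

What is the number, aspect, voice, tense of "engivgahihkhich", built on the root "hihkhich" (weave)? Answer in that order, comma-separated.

Segment: eng-iv-ga-hihkhich.
number: ∅ → singular.
aspect: ga- → progressive.
voice: iv- → reflexive.
tense: eng- → remote past.

singular, progressive, reflexive, remote past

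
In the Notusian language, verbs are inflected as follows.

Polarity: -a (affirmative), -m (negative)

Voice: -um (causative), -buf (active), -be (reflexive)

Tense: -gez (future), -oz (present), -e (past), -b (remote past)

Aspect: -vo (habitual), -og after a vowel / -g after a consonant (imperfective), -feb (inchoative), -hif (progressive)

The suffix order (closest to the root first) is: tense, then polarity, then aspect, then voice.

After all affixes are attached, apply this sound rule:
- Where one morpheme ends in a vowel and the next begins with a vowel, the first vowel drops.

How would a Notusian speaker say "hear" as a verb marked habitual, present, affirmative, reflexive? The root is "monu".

Attach tense present -oz → monuoz.
Attach polarity affirmative -a → monuoza.
Attach aspect habitual -vo → monuozavo.
Attach voice reflexive -be → monuozavobe.
Apply vowel deletion: monuozavobe → monozavobe.

monozavobe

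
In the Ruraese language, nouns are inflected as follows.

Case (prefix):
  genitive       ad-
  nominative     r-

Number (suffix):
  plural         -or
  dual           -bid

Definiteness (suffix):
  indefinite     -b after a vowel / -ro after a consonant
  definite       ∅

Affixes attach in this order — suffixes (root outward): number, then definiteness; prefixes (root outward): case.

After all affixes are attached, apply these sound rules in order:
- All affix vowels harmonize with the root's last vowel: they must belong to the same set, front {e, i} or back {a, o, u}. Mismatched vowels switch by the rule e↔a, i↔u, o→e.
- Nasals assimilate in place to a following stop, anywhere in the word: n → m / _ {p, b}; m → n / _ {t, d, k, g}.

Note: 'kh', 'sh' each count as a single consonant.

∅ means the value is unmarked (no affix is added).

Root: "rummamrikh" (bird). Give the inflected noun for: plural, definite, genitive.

edrummamrikher

Attach number plural -or → rummamrikhor.
Attach case genitive ad- → adrummamrikhor.
definiteness = definite: zero marking, form stays adrummamrikhor.
Apply vowel harmony: adrummamrikhor → edrummamrikher.
Nasal assimilation: no change.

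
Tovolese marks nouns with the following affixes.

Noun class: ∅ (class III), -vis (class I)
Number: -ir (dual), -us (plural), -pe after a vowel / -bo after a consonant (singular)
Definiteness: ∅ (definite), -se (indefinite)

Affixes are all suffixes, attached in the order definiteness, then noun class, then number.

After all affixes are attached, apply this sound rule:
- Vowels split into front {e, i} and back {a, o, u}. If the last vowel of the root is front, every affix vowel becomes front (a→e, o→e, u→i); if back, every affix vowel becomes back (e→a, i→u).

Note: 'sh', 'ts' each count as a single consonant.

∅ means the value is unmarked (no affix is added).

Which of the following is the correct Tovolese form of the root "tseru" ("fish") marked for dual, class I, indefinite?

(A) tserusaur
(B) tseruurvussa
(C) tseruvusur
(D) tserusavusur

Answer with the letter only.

Attach definiteness indefinite -se → tseruse.
Attach noun class class I -vis → tserusevis.
Attach number dual -ir → tserusevisir.
Apply vowel harmony: tserusevisir → tserusavusur.
So the correct form is tserusavusur, option (D).
(C) tseruvusur is wrong: it uses definite instead of indefinite for definiteness.
(B) tseruurvussa is wrong: it has the affixes in the wrong order.
(A) tserusaur is wrong: it uses class III instead of class I for noun class.

D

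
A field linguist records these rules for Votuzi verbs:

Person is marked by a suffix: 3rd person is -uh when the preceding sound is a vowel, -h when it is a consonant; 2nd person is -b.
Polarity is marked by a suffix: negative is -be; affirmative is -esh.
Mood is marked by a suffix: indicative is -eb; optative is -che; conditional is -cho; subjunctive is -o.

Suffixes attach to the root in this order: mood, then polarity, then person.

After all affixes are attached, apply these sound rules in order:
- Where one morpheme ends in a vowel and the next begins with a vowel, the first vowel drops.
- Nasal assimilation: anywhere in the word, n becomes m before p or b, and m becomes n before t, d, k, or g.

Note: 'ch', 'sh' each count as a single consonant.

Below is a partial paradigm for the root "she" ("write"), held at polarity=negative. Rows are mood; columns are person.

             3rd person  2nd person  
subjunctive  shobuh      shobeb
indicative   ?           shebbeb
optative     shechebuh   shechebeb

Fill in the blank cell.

Attach mood indicative -eb → sheeb.
Attach polarity negative -be → sheebbe.
Attach person 3rd person -uh (after vowel 'e') → sheebbeuh.
Apply vowel deletion: sheebbeuh → shebbuh.
Nasal assimilation: no change.

shebbuh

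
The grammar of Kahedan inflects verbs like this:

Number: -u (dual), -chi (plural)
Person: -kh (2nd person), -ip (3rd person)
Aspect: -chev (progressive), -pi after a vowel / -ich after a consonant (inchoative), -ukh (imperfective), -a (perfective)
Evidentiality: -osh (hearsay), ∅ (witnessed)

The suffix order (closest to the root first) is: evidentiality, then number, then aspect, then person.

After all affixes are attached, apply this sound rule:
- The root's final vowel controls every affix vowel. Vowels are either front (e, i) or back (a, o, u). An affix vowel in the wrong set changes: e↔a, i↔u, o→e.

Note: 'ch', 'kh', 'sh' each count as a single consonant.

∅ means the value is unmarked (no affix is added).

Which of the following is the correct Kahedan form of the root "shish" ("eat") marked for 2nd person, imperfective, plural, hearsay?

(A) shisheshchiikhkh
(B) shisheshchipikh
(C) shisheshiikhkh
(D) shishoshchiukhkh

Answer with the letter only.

A

Attach evidentiality hearsay -osh → shishosh.
Attach number plural -chi → shishoshchi.
Attach aspect imperfective -ukh → shishoshchiukh.
Attach person 2nd person -kh → shishoshchiukhkh.
Apply vowel harmony: shishoshchiukhkh → shisheshchiikhkh.
So the correct form is shisheshchiikhkh, option (A).
(D) shishoshchiukhkh is wrong: it fails to apply the sound rule(s).
(B) shisheshchipikh is wrong: it uses inchoative instead of imperfective for aspect.
(C) shisheshiikhkh is wrong: it uses dual instead of plural for number.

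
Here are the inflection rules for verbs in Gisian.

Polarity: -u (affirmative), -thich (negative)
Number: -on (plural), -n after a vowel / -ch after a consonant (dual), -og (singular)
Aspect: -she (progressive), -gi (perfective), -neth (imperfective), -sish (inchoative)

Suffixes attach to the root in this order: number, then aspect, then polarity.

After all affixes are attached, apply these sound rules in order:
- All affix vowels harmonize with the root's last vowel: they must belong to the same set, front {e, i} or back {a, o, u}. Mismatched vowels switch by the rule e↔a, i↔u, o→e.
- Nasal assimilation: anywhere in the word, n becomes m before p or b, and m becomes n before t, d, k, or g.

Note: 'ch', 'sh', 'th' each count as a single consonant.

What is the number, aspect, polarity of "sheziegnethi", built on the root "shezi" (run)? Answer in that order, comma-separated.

singular, imperfective, affirmative

Segment: shezi-og-neth-u.
number: -og → singular.
aspect: -neth → imperfective.
polarity: -u → affirmative.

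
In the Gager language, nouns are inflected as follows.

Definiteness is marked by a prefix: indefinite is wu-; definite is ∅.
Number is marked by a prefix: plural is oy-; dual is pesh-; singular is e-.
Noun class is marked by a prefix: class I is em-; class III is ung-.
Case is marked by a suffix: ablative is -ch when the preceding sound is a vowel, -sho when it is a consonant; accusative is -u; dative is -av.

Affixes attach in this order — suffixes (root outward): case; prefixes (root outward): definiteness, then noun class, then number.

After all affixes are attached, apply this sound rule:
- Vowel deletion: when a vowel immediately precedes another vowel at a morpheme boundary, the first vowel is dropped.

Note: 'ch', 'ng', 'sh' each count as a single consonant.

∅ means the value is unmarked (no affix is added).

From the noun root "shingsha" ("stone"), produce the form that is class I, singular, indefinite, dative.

emwushingshav

Attach definiteness indefinite wu- → wushingsha.
Attach noun class class I em- → emwushingsha.
Attach number singular e- → eemwushingsha.
Attach case dative -av → eemwushingshaav.
Apply vowel deletion: eemwushingshaav → emwushingshav.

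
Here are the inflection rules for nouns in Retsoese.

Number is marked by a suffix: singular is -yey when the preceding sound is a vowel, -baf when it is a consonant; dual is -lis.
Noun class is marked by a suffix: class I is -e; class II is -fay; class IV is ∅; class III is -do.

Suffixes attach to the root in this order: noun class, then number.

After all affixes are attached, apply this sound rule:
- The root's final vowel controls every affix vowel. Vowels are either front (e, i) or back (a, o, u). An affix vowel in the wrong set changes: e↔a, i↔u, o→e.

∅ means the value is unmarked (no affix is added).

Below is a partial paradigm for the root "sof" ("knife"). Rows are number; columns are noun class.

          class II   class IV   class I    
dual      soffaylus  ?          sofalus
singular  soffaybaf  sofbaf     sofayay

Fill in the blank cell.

noun class = class IV: zero marking, form stays sof.
Attach number dual -lis → soflis.
Apply vowel harmony: soflis → soflus.

soflus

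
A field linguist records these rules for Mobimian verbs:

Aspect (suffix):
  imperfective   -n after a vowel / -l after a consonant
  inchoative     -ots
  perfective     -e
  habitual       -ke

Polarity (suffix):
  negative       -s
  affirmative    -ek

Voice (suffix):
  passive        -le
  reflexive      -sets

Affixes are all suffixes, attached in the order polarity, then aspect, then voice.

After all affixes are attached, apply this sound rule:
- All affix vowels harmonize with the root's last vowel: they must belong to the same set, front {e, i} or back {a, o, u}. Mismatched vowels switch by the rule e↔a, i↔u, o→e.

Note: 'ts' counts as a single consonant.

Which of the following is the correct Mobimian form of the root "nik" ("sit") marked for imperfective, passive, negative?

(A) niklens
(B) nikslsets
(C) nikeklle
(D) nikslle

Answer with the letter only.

D

Attach polarity negative -s → niks.
Attach aspect imperfective -l (after consonant 's') → niksl.
Attach voice passive -le → nikslle.
Vowel harmony: no change.
So the correct form is nikslle, option (D).
(C) nikeklle is wrong: it uses affirmative instead of negative for polarity.
(A) niklens is wrong: it has the affixes in the wrong order.
(B) nikslsets is wrong: it uses reflexive instead of passive for voice.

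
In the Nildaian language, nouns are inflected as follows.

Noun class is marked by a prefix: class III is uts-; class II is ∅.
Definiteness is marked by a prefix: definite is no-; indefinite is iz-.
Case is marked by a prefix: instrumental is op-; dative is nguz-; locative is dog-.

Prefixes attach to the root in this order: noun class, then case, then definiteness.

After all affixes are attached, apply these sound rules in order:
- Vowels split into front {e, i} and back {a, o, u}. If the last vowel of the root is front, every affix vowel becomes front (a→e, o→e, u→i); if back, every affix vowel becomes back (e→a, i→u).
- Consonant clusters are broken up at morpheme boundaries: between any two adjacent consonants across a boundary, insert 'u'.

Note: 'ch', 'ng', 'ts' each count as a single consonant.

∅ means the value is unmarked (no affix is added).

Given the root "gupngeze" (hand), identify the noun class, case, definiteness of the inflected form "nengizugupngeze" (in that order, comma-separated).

class II, dative, definite

Segment: no-nguz-gupngeze.
noun class: ∅ → class II.
case: nguz- → dative.
definiteness: no- → definite.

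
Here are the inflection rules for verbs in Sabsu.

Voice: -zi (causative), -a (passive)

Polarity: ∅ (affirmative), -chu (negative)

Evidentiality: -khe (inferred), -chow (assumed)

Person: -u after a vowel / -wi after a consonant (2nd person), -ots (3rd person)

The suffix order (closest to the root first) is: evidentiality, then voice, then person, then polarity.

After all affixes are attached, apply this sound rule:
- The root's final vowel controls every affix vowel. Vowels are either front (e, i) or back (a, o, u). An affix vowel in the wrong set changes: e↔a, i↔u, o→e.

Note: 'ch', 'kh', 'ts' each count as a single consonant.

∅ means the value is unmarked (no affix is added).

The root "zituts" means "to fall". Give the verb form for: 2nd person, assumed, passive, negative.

Attach evidentiality assumed -chow → zitutschow.
Attach voice passive -a → zitutschowa.
Attach person 2nd person -u (after vowel 'a') → zitutschowau.
Attach polarity negative -chu → zitutschowauchu.
Vowel harmony: no change.

zitutschowauchu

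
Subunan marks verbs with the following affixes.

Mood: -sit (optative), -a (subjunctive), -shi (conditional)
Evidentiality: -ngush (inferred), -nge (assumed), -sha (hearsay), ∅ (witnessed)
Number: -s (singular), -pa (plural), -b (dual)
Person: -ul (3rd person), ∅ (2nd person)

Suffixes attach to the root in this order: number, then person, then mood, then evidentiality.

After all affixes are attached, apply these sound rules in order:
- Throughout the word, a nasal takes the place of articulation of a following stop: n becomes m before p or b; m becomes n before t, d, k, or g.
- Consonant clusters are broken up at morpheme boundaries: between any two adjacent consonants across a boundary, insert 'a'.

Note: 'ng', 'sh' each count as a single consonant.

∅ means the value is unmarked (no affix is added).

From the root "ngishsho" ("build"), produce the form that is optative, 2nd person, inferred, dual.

ngishshobasitangush

Attach number dual -b → ngishshob.
person = 2nd person: zero marking, form stays ngishshob.
Attach mood optative -sit → ngishshobsit.
Attach evidentiality inferred -ngush → ngishshobsitngush.
Nasal assimilation: no change.
Apply epenthesis: ngishshobsitngush → ngishshobasitangush.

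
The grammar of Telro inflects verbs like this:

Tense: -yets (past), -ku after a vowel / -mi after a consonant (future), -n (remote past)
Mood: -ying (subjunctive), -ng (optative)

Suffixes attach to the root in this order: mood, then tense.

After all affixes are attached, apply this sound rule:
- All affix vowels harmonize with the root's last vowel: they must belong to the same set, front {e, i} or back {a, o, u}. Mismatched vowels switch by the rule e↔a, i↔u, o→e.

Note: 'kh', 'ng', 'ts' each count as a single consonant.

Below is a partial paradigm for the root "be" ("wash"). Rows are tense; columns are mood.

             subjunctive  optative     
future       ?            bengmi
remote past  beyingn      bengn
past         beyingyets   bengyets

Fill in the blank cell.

beyingmi

Attach mood subjunctive -ying → beying.
Attach tense future -mi (after consonant 'ng') → beyingmi.
Vowel harmony: no change.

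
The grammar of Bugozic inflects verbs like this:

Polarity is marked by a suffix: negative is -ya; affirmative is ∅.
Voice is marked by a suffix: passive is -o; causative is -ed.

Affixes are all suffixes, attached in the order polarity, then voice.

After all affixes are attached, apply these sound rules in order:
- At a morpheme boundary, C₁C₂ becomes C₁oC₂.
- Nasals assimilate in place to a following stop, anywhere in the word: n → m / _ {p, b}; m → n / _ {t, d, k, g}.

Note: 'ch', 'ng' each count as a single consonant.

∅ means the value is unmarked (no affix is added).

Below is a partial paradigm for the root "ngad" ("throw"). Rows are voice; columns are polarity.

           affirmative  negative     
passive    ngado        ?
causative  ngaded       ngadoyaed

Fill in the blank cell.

ngadoyao

Attach polarity negative -ya → ngadya.
Attach voice passive -o → ngadyao.
Apply epenthesis: ngadyao → ngadoyao.
Nasal assimilation: no change.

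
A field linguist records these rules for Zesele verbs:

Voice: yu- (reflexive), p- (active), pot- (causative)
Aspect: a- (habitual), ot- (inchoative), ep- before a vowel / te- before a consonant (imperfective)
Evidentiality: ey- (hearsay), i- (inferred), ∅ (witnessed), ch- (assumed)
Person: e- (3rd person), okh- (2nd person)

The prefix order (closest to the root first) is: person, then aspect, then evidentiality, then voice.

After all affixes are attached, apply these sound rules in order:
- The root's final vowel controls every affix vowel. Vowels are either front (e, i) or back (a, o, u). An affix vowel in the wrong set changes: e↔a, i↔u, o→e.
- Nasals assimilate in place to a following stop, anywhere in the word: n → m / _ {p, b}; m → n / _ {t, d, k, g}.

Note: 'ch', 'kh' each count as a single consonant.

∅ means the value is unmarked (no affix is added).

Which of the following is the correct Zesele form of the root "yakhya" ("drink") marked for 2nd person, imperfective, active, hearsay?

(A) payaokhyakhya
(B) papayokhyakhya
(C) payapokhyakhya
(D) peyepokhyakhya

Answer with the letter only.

Attach person 2nd person okh- → okhyakhya.
Attach aspect imperfective ep- (before vowel 'o') → epokhyakhya.
Attach evidentiality hearsay ey- → eyepokhyakhya.
Attach voice active p- → peyepokhyakhya.
Apply vowel harmony: peyepokhyakhya → payapokhyakhya.
Nasal assimilation: no change.
So the correct form is payapokhyakhya, option (C).
(A) payaokhyakhya is wrong: it uses habitual instead of imperfective for aspect.
(B) papayokhyakhya is wrong: it has the affixes in the wrong order.
(D) peyepokhyakhya is wrong: it fails to apply the sound rule(s).

C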